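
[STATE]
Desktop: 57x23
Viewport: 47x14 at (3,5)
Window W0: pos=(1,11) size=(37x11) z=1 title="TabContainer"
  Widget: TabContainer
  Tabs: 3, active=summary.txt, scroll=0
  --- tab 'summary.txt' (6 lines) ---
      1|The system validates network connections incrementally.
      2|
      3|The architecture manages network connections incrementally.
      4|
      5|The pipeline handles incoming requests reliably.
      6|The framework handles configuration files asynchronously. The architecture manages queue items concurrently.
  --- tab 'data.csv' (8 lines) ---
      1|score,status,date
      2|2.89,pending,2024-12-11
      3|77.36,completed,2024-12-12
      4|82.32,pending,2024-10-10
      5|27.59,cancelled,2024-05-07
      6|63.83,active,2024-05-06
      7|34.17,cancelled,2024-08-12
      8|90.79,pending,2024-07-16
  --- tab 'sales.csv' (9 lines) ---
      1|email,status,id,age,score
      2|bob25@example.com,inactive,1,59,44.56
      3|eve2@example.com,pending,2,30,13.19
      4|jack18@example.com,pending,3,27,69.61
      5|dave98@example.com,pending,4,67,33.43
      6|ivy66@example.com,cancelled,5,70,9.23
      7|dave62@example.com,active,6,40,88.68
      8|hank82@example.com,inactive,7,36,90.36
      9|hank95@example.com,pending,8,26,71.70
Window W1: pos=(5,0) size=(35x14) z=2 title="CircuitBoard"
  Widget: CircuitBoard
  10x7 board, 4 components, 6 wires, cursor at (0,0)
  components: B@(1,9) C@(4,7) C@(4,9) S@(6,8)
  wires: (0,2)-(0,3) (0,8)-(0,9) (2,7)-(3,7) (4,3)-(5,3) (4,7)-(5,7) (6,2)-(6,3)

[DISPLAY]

  ┃                                 ┃          
  ┃1                                ┃          
  ┃                                 ┃          
  ┃2                               ·┃          
  ┃                                │┃          
  ┃3                               ·┃          
━━┃                                 ┃          
Ta┃4               ·               C┃          
──┗━━━━━━━━━━━━━━━━━━━━━━━━━━━━━━━━━┛          
summary.txt]│ data.csv │ sales.csv┃            
──────────────────────────────────┃            
he system validates network connec┃            
                                  ┃            
he architecture manages network co┃            


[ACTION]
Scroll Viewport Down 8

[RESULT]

  ┃                                │┃          
  ┃3                               ·┃          
━━┃                                 ┃          
Ta┃4               ·               C┃          
──┗━━━━━━━━━━━━━━━━━━━━━━━━━━━━━━━━━┛          
summary.txt]│ data.csv │ sales.csv┃            
──────────────────────────────────┃            
he system validates network connec┃            
                                  ┃            
he architecture manages network co┃            
                                  ┃            
he pipeline handles incoming reque┃            
━━━━━━━━━━━━━━━━━━━━━━━━━━━━━━━━━━┛            
                                               


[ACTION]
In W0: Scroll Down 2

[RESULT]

  ┃                                │┃          
  ┃3                               ·┃          
━━┃                                 ┃          
Ta┃4               ·               C┃          
──┗━━━━━━━━━━━━━━━━━━━━━━━━━━━━━━━━━┛          
summary.txt]│ data.csv │ sales.csv┃            
──────────────────────────────────┃            
he architecture manages network co┃            
                                  ┃            
he pipeline handles incoming reque┃            
he framework handles configuration┃            
                                  ┃            
━━━━━━━━━━━━━━━━━━━━━━━━━━━━━━━━━━┛            
                                               


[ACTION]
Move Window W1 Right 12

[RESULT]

              ┃                                
              ┃3                               
━━━━━━━━━━━━━━┃                                
TabContainer  ┃4               ·               
──────────────┗━━━━━━━━━━━━━━━━━━━━━━━━━━━━━━━━
summary.txt]│ data.csv │ sales.csv┃            
──────────────────────────────────┃            
he architecture manages network co┃            
                                  ┃            
he pipeline handles incoming reque┃            
he framework handles configuration┃            
                                  ┃            
━━━━━━━━━━━━━━━━━━━━━━━━━━━━━━━━━━┛            
                                               


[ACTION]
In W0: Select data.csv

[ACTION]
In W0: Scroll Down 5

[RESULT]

              ┃                                
              ┃3                               
━━━━━━━━━━━━━━┃                                
TabContainer  ┃4               ·               
──────────────┗━━━━━━━━━━━━━━━━━━━━━━━━━━━━━━━━
summary.txt │[data.csv]│ sales.csv┃            
──────────────────────────────────┃            
3.83,active,2024-05-06            ┃            
4.17,cancelled,2024-08-12         ┃            
0.79,pending,2024-07-16           ┃            
                                  ┃            
                                  ┃            
━━━━━━━━━━━━━━━━━━━━━━━━━━━━━━━━━━┛            
                                               


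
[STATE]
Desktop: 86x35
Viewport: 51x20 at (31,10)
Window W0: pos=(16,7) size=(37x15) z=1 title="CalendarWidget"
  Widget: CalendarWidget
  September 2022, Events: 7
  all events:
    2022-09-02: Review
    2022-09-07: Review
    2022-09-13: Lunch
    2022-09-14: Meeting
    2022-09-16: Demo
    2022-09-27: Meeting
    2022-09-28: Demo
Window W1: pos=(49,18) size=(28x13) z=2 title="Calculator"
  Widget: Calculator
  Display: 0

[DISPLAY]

tember 2022          ┃                             
 Sa Su               ┃                             
*  3  4              ┃                             
9 10 11              ┃                             
16* 17 18            ┃                             
 24 25               ┃                             
30                   ┃                             
                     ┃                             
                  ┏━━━━━━━━━━━━━━━━━━━━━━━━━━┓     
                  ┃ Calculator               ┃     
                  ┠──────────────────────────┨     
━━━━━━━━━━━━━━━━━━┃                         0┃     
                  ┃┌───┬───┬───┬───┐         ┃     
                  ┃│ 7 │ 8 │ 9 │ ÷ │         ┃     
                  ┃├───┼───┼───┼───┤         ┃     
                  ┃│ 4 │ 5 │ 6 │ × │         ┃     
                  ┃├───┼───┼───┼───┤         ┃     
                  ┃│ 1 │ 2 │ 3 │ - │         ┃     
                  ┃├───┼───┼───┼───┤         ┃     
                  ┃│ 0 │ . │ = │ + │         ┃     


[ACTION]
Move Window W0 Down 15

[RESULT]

                                                   
                                                   
                                                   
                                                   
                                                   
                                                   
                                                   
                                                   
                  ┏━━━━━━━━━━━━━━━━━━━━━━━━━━┓     
                  ┃ Calculator               ┃     
━━━━━━━━━━━━━━━━━━┠──────────────────────────┨     
t                 ┃                         0┃     
──────────────────┃┌───┬───┬───┬───┐         ┃     
tember 2022       ┃│ 7 │ 8 │ 9 │ ÷ │         ┃     
 Sa Su            ┃├───┼───┼───┼───┤         ┃     
*  3  4           ┃│ 4 │ 5 │ 6 │ × │         ┃     
9 10 11           ┃├───┼───┼───┼───┤         ┃     
16* 17 18         ┃│ 1 │ 2 │ 3 │ - │         ┃     
 24 25            ┃├───┼───┼───┼───┤         ┃     
30                ┃│ 0 │ . │ = │ + │         ┃     


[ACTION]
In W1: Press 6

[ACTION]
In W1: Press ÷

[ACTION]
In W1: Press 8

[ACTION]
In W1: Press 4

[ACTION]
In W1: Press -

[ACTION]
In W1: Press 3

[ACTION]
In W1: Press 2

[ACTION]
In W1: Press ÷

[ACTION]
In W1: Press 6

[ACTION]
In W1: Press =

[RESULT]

                                                   
                                                   
                                                   
                                                   
                                                   
                                                   
                                                   
                                                   
                  ┏━━━━━━━━━━━━━━━━━━━━━━━━━━┓     
                  ┃ Calculator               ┃     
━━━━━━━━━━━━━━━━━━┠──────────────────────────┨     
t                 ┃              -5.321428572┃     
──────────────────┃┌───┬───┬───┬───┐         ┃     
tember 2022       ┃│ 7 │ 8 │ 9 │ ÷ │         ┃     
 Sa Su            ┃├───┼───┼───┼───┤         ┃     
*  3  4           ┃│ 4 │ 5 │ 6 │ × │         ┃     
9 10 11           ┃├───┼───┼───┼───┤         ┃     
16* 17 18         ┃│ 1 │ 2 │ 3 │ - │         ┃     
 24 25            ┃├───┼───┼───┼───┤         ┃     
30                ┃│ 0 │ . │ = │ + │         ┃     


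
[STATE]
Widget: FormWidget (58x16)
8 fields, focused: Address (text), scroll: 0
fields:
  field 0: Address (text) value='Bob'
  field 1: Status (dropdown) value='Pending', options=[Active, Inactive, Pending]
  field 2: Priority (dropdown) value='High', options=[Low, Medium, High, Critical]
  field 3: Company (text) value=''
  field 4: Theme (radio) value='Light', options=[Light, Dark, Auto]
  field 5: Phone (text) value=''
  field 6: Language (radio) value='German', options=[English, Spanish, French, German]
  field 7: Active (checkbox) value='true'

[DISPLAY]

> Address:    [Bob                                       ]
  Status:     [Pending                                  ▼]
  Priority:   [High                                     ▼]
  Company:    [                                          ]
  Theme:      (●) Light  ( ) Dark  ( ) Auto               
  Phone:      [                                          ]
  Language:   ( ) English  ( ) Spanish  ( ) French  (●) Ge
  Active:     [x]                                         
                                                          
                                                          
                                                          
                                                          
                                                          
                                                          
                                                          
                                                          


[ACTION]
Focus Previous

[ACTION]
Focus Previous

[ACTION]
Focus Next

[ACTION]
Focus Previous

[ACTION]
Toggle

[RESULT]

  Address:    [Bob                                       ]
  Status:     [Pending                                  ▼]
  Priority:   [High                                     ▼]
  Company:    [                                          ]
  Theme:      (●) Light  ( ) Dark  ( ) Auto               
  Phone:      [                                          ]
> Language:   ( ) English  ( ) Spanish  ( ) French  (●) Ge
  Active:     [x]                                         
                                                          
                                                          
                                                          
                                                          
                                                          
                                                          
                                                          
                                                          


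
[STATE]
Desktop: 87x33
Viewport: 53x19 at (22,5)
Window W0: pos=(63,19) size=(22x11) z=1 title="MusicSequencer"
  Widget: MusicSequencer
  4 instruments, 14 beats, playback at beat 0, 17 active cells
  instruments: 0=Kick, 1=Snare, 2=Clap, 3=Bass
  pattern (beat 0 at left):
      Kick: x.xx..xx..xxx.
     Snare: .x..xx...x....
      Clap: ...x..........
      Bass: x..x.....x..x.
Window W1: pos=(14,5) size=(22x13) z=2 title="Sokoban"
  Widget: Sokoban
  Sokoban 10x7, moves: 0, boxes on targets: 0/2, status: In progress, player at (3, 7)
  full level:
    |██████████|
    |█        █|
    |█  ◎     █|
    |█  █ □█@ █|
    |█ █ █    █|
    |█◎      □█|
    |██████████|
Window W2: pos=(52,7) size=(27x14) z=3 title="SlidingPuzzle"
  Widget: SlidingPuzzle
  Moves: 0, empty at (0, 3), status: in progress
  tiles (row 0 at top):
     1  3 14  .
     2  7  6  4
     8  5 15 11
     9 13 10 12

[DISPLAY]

━━━━━━━━━━━━━┓                                       
n            ┃                                       
─────────────┨                ┏━━━━━━━━━━━━━━━━━━━━━━
███          ┃                ┃ SlidingPuzzle        
  █          ┃                ┠──────────────────────
  █          ┃                ┃┌────┬────┬────┬────┐ 
@ █          ┃                ┃│  1 │  3 │ 14 │    │ 
  █          ┃                ┃├────┼────┼────┼────┤ 
 □█          ┃                ┃│  2 │  7 │  6 │  4 │ 
███          ┃                ┃├────┼────┼────┼────┤ 
0  0/2       ┃                ┃│  8 │  5 │ 15 │ 11 │ 
             ┃                ┃├────┼────┼────┼────┤ 
━━━━━━━━━━━━━┛                ┃│  9 │ 13 │ 10 │ 12 │ 
                              ┃└────┴────┴────┴────┘ 
                              ┃Moves: 0              
                              ┗━━━━━━━━━━━━━━━━━━━━━━
                                         ┠───────────
                                         ┃      ▼1234
                                         ┃  Kick█·██·


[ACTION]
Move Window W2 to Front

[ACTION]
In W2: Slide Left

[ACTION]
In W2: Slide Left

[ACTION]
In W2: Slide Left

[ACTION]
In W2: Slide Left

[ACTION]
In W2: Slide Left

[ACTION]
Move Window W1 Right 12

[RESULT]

    ┏━━━━━━━━━━━━━━━━━━━━┓                           
    ┃ Sokoban            ┃                           
    ┠────────────────────┨    ┏━━━━━━━━━━━━━━━━━━━━━━
    ┃██████████          ┃    ┃ SlidingPuzzle        
    ┃█        █          ┃    ┠──────────────────────
    ┃█  ◎     █          ┃    ┃┌────┬────┬────┬────┐ 
    ┃█  █ □█@ █          ┃    ┃│  1 │  3 │ 14 │    │ 
    ┃█ █ █    █          ┃    ┃├────┼────┼────┼────┤ 
    ┃█◎      □█          ┃    ┃│  2 │  7 │  6 │  4 │ 
    ┃██████████          ┃    ┃├────┼────┼────┼────┤ 
    ┃Moves: 0  0/2       ┃    ┃│  8 │  5 │ 15 │ 11 │ 
    ┃                    ┃    ┃├────┼────┼────┼────┤ 
    ┗━━━━━━━━━━━━━━━━━━━━┛    ┃│  9 │ 13 │ 10 │ 12 │ 
                              ┃└────┴────┴────┴────┘ 
                              ┃Moves: 0              
                              ┗━━━━━━━━━━━━━━━━━━━━━━
                                         ┠───────────
                                         ┃      ▼1234
                                         ┃  Kick█·██·


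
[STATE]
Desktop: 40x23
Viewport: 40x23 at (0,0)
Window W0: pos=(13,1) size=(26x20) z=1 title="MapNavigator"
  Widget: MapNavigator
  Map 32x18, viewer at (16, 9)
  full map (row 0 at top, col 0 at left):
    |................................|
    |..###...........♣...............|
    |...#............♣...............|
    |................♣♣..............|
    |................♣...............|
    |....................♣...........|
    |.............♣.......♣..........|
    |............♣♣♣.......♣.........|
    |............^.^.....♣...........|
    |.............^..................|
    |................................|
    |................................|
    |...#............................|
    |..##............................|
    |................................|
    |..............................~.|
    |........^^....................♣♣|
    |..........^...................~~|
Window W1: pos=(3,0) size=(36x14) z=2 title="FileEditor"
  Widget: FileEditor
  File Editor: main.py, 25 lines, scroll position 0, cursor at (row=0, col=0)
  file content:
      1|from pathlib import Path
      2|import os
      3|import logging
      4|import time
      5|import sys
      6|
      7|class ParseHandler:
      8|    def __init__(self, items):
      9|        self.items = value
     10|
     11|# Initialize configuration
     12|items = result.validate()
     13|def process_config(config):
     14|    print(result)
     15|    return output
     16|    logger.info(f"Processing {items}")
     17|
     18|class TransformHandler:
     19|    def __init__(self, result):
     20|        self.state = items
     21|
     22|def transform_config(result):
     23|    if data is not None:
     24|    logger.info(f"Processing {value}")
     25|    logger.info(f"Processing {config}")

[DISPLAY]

   ┏━━━━━━━━━━━━━━━━━━━━━━━━━━━━━━━━━━┓ 
   ┃ FileEditor                       ┃ 
   ┠──────────────────────────────────┨ 
   ┃█rom pathlib import Path         ▲┃ 
   ┃import os                        █┃ 
   ┃import logging                   ░┃ 
   ┃import time                      ░┃ 
   ┃import sys                       ░┃ 
   ┃                                 ░┃ 
   ┃class ParseHandler:              ░┃ 
   ┃    def __init__(self, items):   ░┃ 
   ┃        self.items = value       ░┃ 
   ┃                                 ▼┃ 
   ┗━━━━━━━━━━━━━━━━━━━━━━━━━━━━━━━━━━┛ 
             ┃........................┃ 
             ┃........................┃ 
             ┃........................┃ 
             ┃........................┃ 
             ┃........................┃ 
             ┃....^^..................┃ 
             ┗━━━━━━━━━━━━━━━━━━━━━━━━┛ 
                                        
                                        


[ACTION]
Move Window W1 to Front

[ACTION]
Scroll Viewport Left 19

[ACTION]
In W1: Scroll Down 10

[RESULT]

   ┏━━━━━━━━━━━━━━━━━━━━━━━━━━━━━━━━━━┓ 
   ┃ FileEditor                       ┃ 
   ┠──────────────────────────────────┨ 
   ┃# Initialize configuration       ▲┃ 
   ┃items = result.validate()        ░┃ 
   ┃def process_config(config):      ░┃ 
   ┃    print(result)                ░┃ 
   ┃    return output                ░┃ 
   ┃    logger.info(f"Processing {ite░┃ 
   ┃                                 █┃ 
   ┃class TransformHandler:          ░┃ 
   ┃    def __init__(self, result):  ░┃ 
   ┃        self.state = items       ▼┃ 
   ┗━━━━━━━━━━━━━━━━━━━━━━━━━━━━━━━━━━┛ 
             ┃........................┃ 
             ┃........................┃ 
             ┃........................┃ 
             ┃........................┃ 
             ┃........................┃ 
             ┃....^^..................┃ 
             ┗━━━━━━━━━━━━━━━━━━━━━━━━┛ 
                                        
                                        


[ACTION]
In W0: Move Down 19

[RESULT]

   ┏━━━━━━━━━━━━━━━━━━━━━━━━━━━━━━━━━━┓ 
   ┃ FileEditor                       ┃ 
   ┠──────────────────────────────────┨ 
   ┃# Initialize configuration       ▲┃ 
   ┃items = result.validate()        ░┃ 
   ┃def process_config(config):      ░┃ 
   ┃    print(result)                ░┃ 
   ┃    return output                ░┃ 
   ┃    logger.info(f"Processing {ite░┃ 
   ┃                                 █┃ 
   ┃class TransformHandler:          ░┃ 
   ┃    def __init__(self, result):  ░┃ 
   ┃        self.state = items       ▼┃ 
   ┗━━━━━━━━━━━━━━━━━━━━━━━━━━━━━━━━━━┛ 
             ┃                        ┃ 
             ┃                        ┃ 
             ┃                        ┃ 
             ┃                        ┃ 
             ┃                        ┃ 
             ┃                        ┃ 
             ┗━━━━━━━━━━━━━━━━━━━━━━━━┛ 
                                        
                                        


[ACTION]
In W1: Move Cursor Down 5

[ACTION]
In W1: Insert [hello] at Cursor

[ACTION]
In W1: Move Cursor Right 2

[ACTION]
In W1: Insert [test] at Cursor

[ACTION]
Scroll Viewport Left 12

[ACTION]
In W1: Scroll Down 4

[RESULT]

   ┏━━━━━━━━━━━━━━━━━━━━━━━━━━━━━━━━━━┓ 
   ┃ FileEditor                       ┃ 
   ┠──────────────────────────────────┨ 
   ┃    return output                ▲┃ 
   ┃    logger.info(f"Processing {ite░┃ 
   ┃                                 ░┃ 
   ┃class TransformHandler:          ░┃ 
   ┃    def __init__(self, result):  ░┃ 
   ┃        self.state = items       ░┃ 
   ┃                                 ░┃ 
   ┃def transform_config(result):    ░┃ 
   ┃    if data is not None:         █┃ 
   ┃    logger.info(f"Processing {val▼┃ 
   ┗━━━━━━━━━━━━━━━━━━━━━━━━━━━━━━━━━━┛ 
             ┃                        ┃ 
             ┃                        ┃ 
             ┃                        ┃ 
             ┃                        ┃ 
             ┃                        ┃ 
             ┃                        ┃ 
             ┗━━━━━━━━━━━━━━━━━━━━━━━━┛ 
                                        
                                        


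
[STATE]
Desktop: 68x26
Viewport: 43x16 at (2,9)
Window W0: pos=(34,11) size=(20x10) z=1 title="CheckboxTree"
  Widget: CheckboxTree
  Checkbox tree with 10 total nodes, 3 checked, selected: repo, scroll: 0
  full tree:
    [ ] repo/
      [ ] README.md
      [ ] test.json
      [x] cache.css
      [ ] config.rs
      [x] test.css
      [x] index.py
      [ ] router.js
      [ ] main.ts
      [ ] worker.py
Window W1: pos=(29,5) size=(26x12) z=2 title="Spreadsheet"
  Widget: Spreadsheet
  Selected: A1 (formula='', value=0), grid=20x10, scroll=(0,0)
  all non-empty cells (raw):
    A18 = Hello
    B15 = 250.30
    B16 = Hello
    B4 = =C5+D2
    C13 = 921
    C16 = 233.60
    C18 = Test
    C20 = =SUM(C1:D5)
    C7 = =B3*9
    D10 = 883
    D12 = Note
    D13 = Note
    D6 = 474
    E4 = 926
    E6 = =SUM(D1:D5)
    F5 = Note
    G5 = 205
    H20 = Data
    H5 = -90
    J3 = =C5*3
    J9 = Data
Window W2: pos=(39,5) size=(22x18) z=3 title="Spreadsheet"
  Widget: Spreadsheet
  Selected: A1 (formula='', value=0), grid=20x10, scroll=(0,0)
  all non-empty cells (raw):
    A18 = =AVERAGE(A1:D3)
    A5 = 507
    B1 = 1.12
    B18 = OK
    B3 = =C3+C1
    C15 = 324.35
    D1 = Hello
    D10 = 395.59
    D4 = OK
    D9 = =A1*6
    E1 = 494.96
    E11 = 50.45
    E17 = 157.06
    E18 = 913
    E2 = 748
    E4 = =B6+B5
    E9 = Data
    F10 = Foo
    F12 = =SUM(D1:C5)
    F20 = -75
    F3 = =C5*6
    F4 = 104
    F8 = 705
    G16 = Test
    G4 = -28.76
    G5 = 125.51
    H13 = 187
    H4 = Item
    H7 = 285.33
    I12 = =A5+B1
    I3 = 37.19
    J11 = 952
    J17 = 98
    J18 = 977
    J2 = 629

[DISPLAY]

                           ┃       A ┃     
                           ┃---------┃-----
                           ┃  1      ┃  1  
                           ┃  2      ┃  2  
                           ┃  3      ┃  3  
                           ┃  4      ┃  4  
                           ┃  5      ┃  5  
                           ┗━━━━━━━━━┃  6  
                                ┃   [┃  7  
                                ┃   [┃  8  
                                ┃   [┃  9  
                                ┗━━━━┃ 10  
                                     ┃ 11  
                                     ┗━━━━━
                                           
                                           


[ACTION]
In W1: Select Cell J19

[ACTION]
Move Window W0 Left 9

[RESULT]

                           ┃       A ┃     
                           ┃---------┃-----
                       ┏━━━┃  1      ┃  1  
                       ┃ Ch┃  2      ┃  2  
                       ┠───┃  3      ┃  3  
                       ┃>[-┃  4      ┃  4  
                       ┃   ┃  5      ┃  5  
                       ┃   ┗━━━━━━━━━┃  6  
                       ┃   [x] cache.┃  7  
                       ┃   [ ] config┃  8  
                       ┃   [x] test.c┃  9  
                       ┗━━━━━━━━━━━━━┃ 10  
                                     ┃ 11  
                                     ┗━━━━━
                                           
                                           


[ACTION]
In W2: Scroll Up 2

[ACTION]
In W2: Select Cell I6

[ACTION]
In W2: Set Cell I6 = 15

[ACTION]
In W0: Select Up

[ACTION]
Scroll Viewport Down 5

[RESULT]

                           ┃---------┃-----
                       ┏━━━┃  1      ┃  1  
                       ┃ Ch┃  2      ┃  2  
                       ┠───┃  3      ┃  3  
                       ┃>[-┃  4      ┃  4  
                       ┃   ┃  5      ┃  5  
                       ┃   ┗━━━━━━━━━┃  6  
                       ┃   [x] cache.┃  7  
                       ┃   [ ] config┃  8  
                       ┃   [x] test.c┃  9  
                       ┗━━━━━━━━━━━━━┃ 10  
                                     ┃ 11  
                                     ┗━━━━━
                                           
                                           
                                           


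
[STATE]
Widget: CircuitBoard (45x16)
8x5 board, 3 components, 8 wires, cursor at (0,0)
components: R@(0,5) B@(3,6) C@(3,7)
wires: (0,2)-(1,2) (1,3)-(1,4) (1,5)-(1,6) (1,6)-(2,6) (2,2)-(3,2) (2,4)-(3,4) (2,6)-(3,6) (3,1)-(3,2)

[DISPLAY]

   0 1 2 3 4 5 6 7                           
0  [.]      ·           R                    
            │                                
1           ·   · ─ ·   · ─ ·                
                            │                
2           ·       ·       ·                
            │       │       │                
3       · ─ ·       ·       B   C            
                                             
4                                            
Cursor: (0,0)                                
                                             
                                             
                                             
                                             
                                             


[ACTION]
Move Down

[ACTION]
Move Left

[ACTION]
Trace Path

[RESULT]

   0 1 2 3 4 5 6 7                           
0           ·           R                    
            │                                
1  [.]      ·   · ─ ·   · ─ ·                
                            │                
2           ·       ·       ·                
            │       │       │                
3       · ─ ·       ·       B   C            
                                             
4                                            
Cursor: (1,0)  Trace: No connections         
                                             
                                             
                                             
                                             
                                             


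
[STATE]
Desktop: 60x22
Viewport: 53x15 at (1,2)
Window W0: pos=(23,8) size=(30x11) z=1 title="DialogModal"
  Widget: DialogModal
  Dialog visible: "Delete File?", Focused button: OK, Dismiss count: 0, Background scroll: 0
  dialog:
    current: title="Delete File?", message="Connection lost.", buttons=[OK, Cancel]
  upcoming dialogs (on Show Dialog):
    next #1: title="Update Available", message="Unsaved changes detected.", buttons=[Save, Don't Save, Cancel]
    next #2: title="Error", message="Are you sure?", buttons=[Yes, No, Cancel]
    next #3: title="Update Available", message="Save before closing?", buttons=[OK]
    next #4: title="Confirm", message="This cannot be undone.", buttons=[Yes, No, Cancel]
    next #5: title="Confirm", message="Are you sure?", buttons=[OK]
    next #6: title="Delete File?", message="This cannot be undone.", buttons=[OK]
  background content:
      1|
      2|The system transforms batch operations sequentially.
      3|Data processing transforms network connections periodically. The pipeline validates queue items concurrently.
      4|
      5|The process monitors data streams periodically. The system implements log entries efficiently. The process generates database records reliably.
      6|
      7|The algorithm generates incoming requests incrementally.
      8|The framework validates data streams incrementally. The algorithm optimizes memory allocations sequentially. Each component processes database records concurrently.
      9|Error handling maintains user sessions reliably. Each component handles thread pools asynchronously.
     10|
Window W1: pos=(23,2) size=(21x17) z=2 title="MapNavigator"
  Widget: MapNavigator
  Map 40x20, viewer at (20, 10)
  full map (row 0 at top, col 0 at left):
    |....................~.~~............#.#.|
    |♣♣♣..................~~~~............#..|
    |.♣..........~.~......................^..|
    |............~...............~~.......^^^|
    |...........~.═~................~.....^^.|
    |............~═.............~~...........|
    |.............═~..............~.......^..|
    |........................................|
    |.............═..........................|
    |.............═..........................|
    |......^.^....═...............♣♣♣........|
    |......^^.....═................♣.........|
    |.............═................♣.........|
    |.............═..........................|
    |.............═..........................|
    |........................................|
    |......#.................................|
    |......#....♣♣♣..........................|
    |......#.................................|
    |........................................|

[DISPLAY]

                      ┏━━━━━━━━━━━━━━━━━━━┓          
                      ┃ MapNavigator      ┃          
                      ┠───────────────────┨          
                      ┃~.═~...............┃          
                      ┃.~═.............~~.┃          
                      ┃..═~..............~┃          
                      ┃...................┃━━━━━━━━┓ 
                      ┃..═................┃        ┃ 
                      ┃..═................┃────────┨ 
                      ┃..═......@........♣┃        ┃ 
                      ┃..═................┃───┐tch ┃ 
                      ┃..═................┃   │ms n┃ 
                      ┃..═................┃t. │    ┃ 
                      ┃..═................┃   │a st┃ 
                      ┃...................┃───┘    ┃ 


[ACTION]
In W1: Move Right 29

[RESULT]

                      ┏━━━━━━━━━━━━━━━━━━━┓          
                      ┃ MapNavigator      ┃          
                      ┠───────────────────┨          
                      ┃.~.....^^.         ┃          
                      ┃..........         ┃          
                      ┃.......^..         ┃          
                      ┃..........         ┃━━━━━━━━┓ 
                      ┃..........         ┃        ┃ 
                      ┃..........         ┃────────┨ 
                      ┃♣♣.......@         ┃        ┃ 
                      ┃♣.........         ┃───┐tch ┃ 
                      ┃♣.........         ┃   │ms n┃ 
                      ┃..........         ┃t. │    ┃ 
                      ┃..........         ┃   │a st┃ 
                      ┃..........         ┃───┘    ┃ 


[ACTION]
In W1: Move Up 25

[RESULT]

                      ┏━━━━━━━━━━━━━━━━━━━┓          
                      ┃ MapNavigator      ┃          
                      ┠───────────────────┨          
                      ┃                   ┃          
                      ┃                   ┃          
                      ┃                   ┃          
                      ┃                   ┃━━━━━━━━┓ 
                      ┃                   ┃        ┃ 
                      ┃                   ┃────────┨ 
                      ┃......#.#@         ┃        ┃ 
                      ┃.......#..         ┃───┐tch ┃ 
                      ┃.......^..         ┃   │ms n┃ 
                      ┃.......^^^         ┃t. │    ┃ 
                      ┃.~.....^^.         ┃   │a st┃ 
                      ┃..........         ┃───┘    ┃ 


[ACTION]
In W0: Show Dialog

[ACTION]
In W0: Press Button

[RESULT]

                      ┏━━━━━━━━━━━━━━━━━━━┓          
                      ┃ MapNavigator      ┃          
                      ┠───────────────────┨          
                      ┃                   ┃          
                      ┃                   ┃          
                      ┃                   ┃          
                      ┃                   ┃━━━━━━━━┓ 
                      ┃                   ┃        ┃ 
                      ┃                   ┃────────┨ 
                      ┃......#.#@         ┃        ┃ 
                      ┃.......#..         ┃s batch ┃ 
                      ┃.......^..         ┃sforms n┃ 
                      ┃.......^^^         ┃        ┃ 
                      ┃.~.....^^.         ┃ data st┃ 
                      ┃..........         ┃        ┃ 


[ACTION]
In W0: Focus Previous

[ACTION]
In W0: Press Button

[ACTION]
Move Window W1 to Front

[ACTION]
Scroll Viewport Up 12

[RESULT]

                                                     
                                                     
                      ┏━━━━━━━━━━━━━━━━━━━┓          
                      ┃ MapNavigator      ┃          
                      ┠───────────────────┨          
                      ┃                   ┃          
                      ┃                   ┃          
                      ┃                   ┃          
                      ┃                   ┃━━━━━━━━┓ 
                      ┃                   ┃        ┃ 
                      ┃                   ┃────────┨ 
                      ┃......#.#@         ┃        ┃ 
                      ┃.......#..         ┃s batch ┃ 
                      ┃.......^..         ┃sforms n┃ 
                      ┃.......^^^         ┃        ┃ 


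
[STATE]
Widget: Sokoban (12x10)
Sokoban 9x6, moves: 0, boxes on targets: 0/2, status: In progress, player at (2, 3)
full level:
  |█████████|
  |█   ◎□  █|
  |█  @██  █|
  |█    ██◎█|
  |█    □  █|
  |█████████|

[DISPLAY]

█████████   
█   ◎□  █   
█  @██  █   
█    ██◎█   
█    □  █   
█████████   
Moves: 0  0/
            
            
            


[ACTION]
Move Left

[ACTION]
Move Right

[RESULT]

█████████   
█   ◎□  █   
█  @██  █   
█    ██◎█   
█    □  █   
█████████   
Moves: 2  0/
            
            
            


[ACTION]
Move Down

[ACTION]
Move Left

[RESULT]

█████████   
█   ◎□  █   
█   ██  █   
█ @  ██◎█   
█    □  █   
█████████   
Moves: 4  0/
            
            
            


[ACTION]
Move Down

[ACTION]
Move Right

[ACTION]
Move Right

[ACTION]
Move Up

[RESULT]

█████████   
█   ◎□  █   
█   ██  █   
█   @██◎█   
█    □  █   
█████████   
Moves: 8  0/
            
            
            
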